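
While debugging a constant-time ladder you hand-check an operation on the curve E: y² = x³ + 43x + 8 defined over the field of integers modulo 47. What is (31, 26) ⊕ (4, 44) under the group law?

(31, 26) + (4, 44). λ = (44 - 26)/(4 - 31) ≡ 18/20 mod 47. 20⁻¹ ≡ 40 (mod 47), so λ ≡ 15.
  x = λ² - 31 - 4 = 225 - 35 ≡ 2; y = λ·(31 - 2) - 26 ≡ 33. → (2, 33)

(2, 33)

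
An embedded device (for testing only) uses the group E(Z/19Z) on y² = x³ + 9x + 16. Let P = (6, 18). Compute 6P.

(1, 8)

Double-and-add on 6 = (110)₂. Start with P = (6, 18) for the leading 1-bit.
double: tangent at (6, 18): λ = (3·6² + 9)/(2·18) ≡ 3/17. 17⁻¹ ≡ 9 (mod 19) since 17·9 = 153 ≡ 1, so λ ≡ 3·9 ≡ 8.
  x = λ² - 6 - 6 = 64 - 12 ≡ 14; y = λ·(6 - 14) - 18 ≡ 13. → (14, 13)
add P: (14, 13) + (6, 18). λ = (18 - 13)/(6 - 14) ≡ 5/11 mod 19. 11⁻¹ ≡ 7 (mod 19), so λ ≡ 16.
  x = λ² - 14 - 6 = 256 - 20 ≡ 8; y = λ·(14 - 8) - 13 ≡ 7. → (8, 7)
double: tangent at (8, 7): λ = (3·8² + 9)/(2·7) ≡ 11/14. 14⁻¹ ≡ 15 (mod 19) since 14·15 = 210 ≡ 1, so λ ≡ 11·15 ≡ 13.
  x = λ² - 8 - 8 = 169 - 16 ≡ 1; y = λ·(8 - 1) - 7 ≡ 8. → (1, 8)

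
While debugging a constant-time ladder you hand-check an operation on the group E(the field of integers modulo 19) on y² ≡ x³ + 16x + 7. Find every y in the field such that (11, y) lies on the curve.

none

x³ + 16x + 7 = 1514 ≡ 13 (mod 19).
13 is a non-residue mod 19; no y exists.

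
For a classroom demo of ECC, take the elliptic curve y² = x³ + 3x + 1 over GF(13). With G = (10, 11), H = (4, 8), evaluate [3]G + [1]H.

First 3G:
Repeated addition: build up to 3G.
2G: tangent at (10, 11): λ = (3·10² + 3)/(2·11) ≡ 4/9. 9⁻¹ ≡ 3 (mod 13), so λ ≡ 4·3 ≡ 12.
  x = λ² - 10 - 10 = 144 - 20 ≡ 7; y = λ·(10 - 7) - 11 ≡ 12. → (7, 12)
3G: (7, 12) + (10, 11). λ = (11 - 12)/(10 - 7) ≡ 12/3 mod 13. 3⁻¹ ≡ 9 (mod 13), so λ ≡ 4.
  x = λ² - 7 - 10 = 16 - 17 ≡ 12; y = λ·(7 - 12) - 12 ≡ 7. → (12, 7)
3G = (12, 7).
Finally 3G + H:
(12, 7) + (4, 8). λ = (8 - 7)/(4 - 12) ≡ 1/5 mod 13. 5⁻¹ ≡ 8 (mod 13) since 5·8 = 40 ≡ 1, so λ ≡ 8.
  x = λ² - 12 - 4 = 64 - 16 ≡ 9; y = λ·(12 - 9) - 7 ≡ 4. → (9, 4)

(9, 4)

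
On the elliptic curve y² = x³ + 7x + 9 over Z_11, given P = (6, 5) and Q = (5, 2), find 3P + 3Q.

First 3P:
Repeated addition: build up to 3P.
2P: tangent at (6, 5): λ = (3·6² + 7)/(2·5) ≡ 5/10. 10⁻¹ ≡ 10 (mod 11), so λ ≡ 5·10 ≡ 6.
  x = λ² - 6 - 6 = 36 - 12 ≡ 2; y = λ·(6 - 2) - 5 ≡ 8. → (2, 8)
3P: (2, 8) + (6, 5). λ = (5 - 8)/(6 - 2) ≡ 8/4 mod 11. 4⁻¹ ≡ 3 (mod 11), so λ ≡ 2.
  x = λ² - 2 - 6 = 4 - 8 ≡ 7; y = λ·(2 - 7) - 8 ≡ 4. → (7, 4)
3P = (7, 4).
Next 3Q:
Repeated addition: build up to 3Q.
2Q: tangent at (5, 2): λ = (3·5² + 7)/(2·2) ≡ 5/4. 4⁻¹ ≡ 3 (mod 11), so λ ≡ 5·3 ≡ 4.
  x = λ² - 5 - 5 = 16 - 10 ≡ 6; y = λ·(5 - 6) - 2 ≡ 5. → (6, 5)
3Q: (6, 5) + (5, 2). λ = (2 - 5)/(5 - 6) ≡ 8/10 mod 11. 10⁻¹ ≡ 10 (mod 11) since 10·10 = 100 ≡ 1, so λ ≡ 3.
  x = λ² - 6 - 5 = 9 - 11 ≡ 9; y = λ·(6 - 9) - 5 ≡ 8. → (9, 8)
3Q = (9, 8).
Finally 3P + 3Q:
(7, 4) + (9, 8). λ = (8 - 4)/(9 - 7) ≡ 4/2 mod 11. 2⁻¹ ≡ 6 (mod 11), so λ ≡ 2.
  x = λ² - 7 - 9 = 4 - 16 ≡ 10; y = λ·(7 - 10) - 4 ≡ 1. → (10, 1)

(10, 1)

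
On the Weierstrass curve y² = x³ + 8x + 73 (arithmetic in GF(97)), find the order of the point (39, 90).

2P: tangent at (39, 90): λ = (3·39² + 8)/(2·90) ≡ 12/83. 83⁻¹ ≡ 90 (mod 97), so λ ≡ 12·90 ≡ 13.
  x = λ² - 39 - 39 = 169 - 78 ≡ 91; y = λ·(39 - 91) - 90 ≡ 10. → (91, 10)
3P: (91, 10) + (39, 90). λ = (90 - 10)/(39 - 91) ≡ 80/45 mod 97. 45⁻¹ ≡ 69 (mod 97), so λ ≡ 88.
  x = λ² - 91 - 39 = 7744 - 130 ≡ 48; y = λ·(91 - 48) - 10 ≡ 88. → (48, 88)
4P: (48, 88) + (39, 90). λ = (90 - 88)/(39 - 48) ≡ 2/88 mod 97. 88⁻¹ ≡ 43 (mod 97) since 88·43 = 3784 ≡ 1, so λ ≡ 86.
  x = λ² - 48 - 39 = 7396 - 87 ≡ 34; y = λ·(48 - 34) - 88 ≡ 49. → (34, 49)
5P: (34, 49) + (39, 90). λ = (90 - 49)/(39 - 34) ≡ 41/5 mod 97. 5⁻¹ ≡ 39 (mod 97), so λ ≡ 47.
  x = λ² - 34 - 39 = 2209 - 73 ≡ 2; y = λ·(34 - 2) - 49 ≡ 0. → (2, 0)
6P: (2, 0) + (39, 90). λ = (90 - 0)/(39 - 2) ≡ 90/37 mod 97. 37⁻¹ ≡ 21 (mod 97), so λ ≡ 47.
  x = λ² - 2 - 39 = 2209 - 41 ≡ 34; y = λ·(2 - 34) - 0 ≡ 48. → (34, 48)
7P: (34, 48) + (39, 90). λ = (90 - 48)/(39 - 34) ≡ 42/5 mod 97. 5⁻¹ ≡ 39 (mod 97), so λ ≡ 86.
  x = λ² - 34 - 39 = 7396 - 73 ≡ 48; y = λ·(34 - 48) - 48 ≡ 9. → (48, 9)
8P: (48, 9) + (39, 90). λ = (90 - 9)/(39 - 48) ≡ 81/88 mod 97. 88⁻¹ ≡ 43 (mod 97) since 88·43 = 3784 ≡ 1, so λ ≡ 88.
  x = λ² - 48 - 39 = 7744 - 87 ≡ 91; y = λ·(48 - 91) - 9 ≡ 87. → (91, 87)
9P: (91, 87) + (39, 90). λ = (90 - 87)/(39 - 91) ≡ 3/45 mod 97. 45⁻¹ ≡ 69 (mod 97) since 45·69 = 3105 ≡ 1, so λ ≡ 13.
  x = λ² - 91 - 39 = 169 - 130 ≡ 39; y = λ·(91 - 39) - 87 ≡ 7. → (39, 7)
10P: (39, 7) + (39, 90): same x and y₁ ≡ -y₂, so the sum is O.
10P = O, so the order is 10.

10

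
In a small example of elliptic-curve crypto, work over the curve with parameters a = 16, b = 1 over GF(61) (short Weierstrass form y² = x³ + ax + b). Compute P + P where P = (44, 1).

(46, 31)

tangent at (44, 1): λ = (3·44² + 16)/(2·1) ≡ 29/2. 2⁻¹ ≡ 31 (mod 61) since 2·31 = 62 ≡ 1, so λ ≡ 29·31 ≡ 45.
  x = λ² - 44 - 44 = 2025 - 88 ≡ 46; y = λ·(44 - 46) - 1 ≡ 31. → (46, 31)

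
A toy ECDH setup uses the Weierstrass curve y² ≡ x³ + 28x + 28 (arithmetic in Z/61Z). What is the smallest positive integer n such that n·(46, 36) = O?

2P: tangent at (46, 36): λ = (3·46² + 28)/(2·36) ≡ 32/11. 11⁻¹ ≡ 50 (mod 61), so λ ≡ 32·50 ≡ 14.
  x = λ² - 46 - 46 = 196 - 92 ≡ 43; y = λ·(46 - 43) - 36 ≡ 6. → (43, 6)
3P: (43, 6) + (46, 36). λ = (36 - 6)/(46 - 43) ≡ 30/3 mod 61. 3⁻¹ ≡ 41 (mod 61) since 3·41 = 123 ≡ 1, so λ ≡ 10.
  x = λ² - 43 - 46 = 100 - 89 ≡ 11; y = λ·(43 - 11) - 6 ≡ 9. → (11, 9)
4P: (11, 9) + (46, 36). λ = (36 - 9)/(46 - 11) ≡ 27/35 mod 61. 35⁻¹ ≡ 7 (mod 61), so λ ≡ 6.
  x = λ² - 11 - 46 = 36 - 57 ≡ 40; y = λ·(11 - 40) - 9 ≡ 0. → (40, 0)
5P: (40, 0) + (46, 36). λ = (36 - 0)/(46 - 40) ≡ 36/6 mod 61. 6⁻¹ ≡ 51 (mod 61), so λ ≡ 6.
  x = λ² - 40 - 46 = 36 - 86 ≡ 11; y = λ·(40 - 11) - 0 ≡ 52. → (11, 52)
6P: (11, 52) + (46, 36). λ = (36 - 52)/(46 - 11) ≡ 45/35 mod 61. 35⁻¹ ≡ 7 (mod 61), so λ ≡ 10.
  x = λ² - 11 - 46 = 100 - 57 ≡ 43; y = λ·(11 - 43) - 52 ≡ 55. → (43, 55)
7P: (43, 55) + (46, 36). λ = (36 - 55)/(46 - 43) ≡ 42/3 mod 61. 3⁻¹ ≡ 41 (mod 61), so λ ≡ 14.
  x = λ² - 43 - 46 = 196 - 89 ≡ 46; y = λ·(43 - 46) - 55 ≡ 25. → (46, 25)
8P: (46, 25) + (46, 36): same x and y₁ ≡ -y₂, so the sum is O.
8P = O, so the order is 8.

8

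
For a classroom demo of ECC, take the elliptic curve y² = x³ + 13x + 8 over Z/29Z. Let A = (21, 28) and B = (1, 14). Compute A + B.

(13, 24)

(21, 28) + (1, 14). λ = (14 - 28)/(1 - 21) ≡ 15/9 mod 29. 9⁻¹ ≡ 13 (mod 29), so λ ≡ 21.
  x = λ² - 21 - 1 = 441 - 22 ≡ 13; y = λ·(21 - 13) - 28 ≡ 24. → (13, 24)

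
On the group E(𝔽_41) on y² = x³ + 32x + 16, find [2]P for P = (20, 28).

(34, 33)

tangent at (20, 28): λ = (3·20² + 32)/(2·28) ≡ 2/15. 15⁻¹ ≡ 11 (mod 41) since 15·11 = 165 ≡ 1, so λ ≡ 2·11 ≡ 22.
  x = λ² - 20 - 20 = 484 - 40 ≡ 34; y = λ·(20 - 34) - 28 ≡ 33. → (34, 33)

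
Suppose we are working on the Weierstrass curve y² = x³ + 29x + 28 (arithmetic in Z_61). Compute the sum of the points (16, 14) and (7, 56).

(16, 14) + (7, 56). λ = (56 - 14)/(7 - 16) ≡ 42/52 mod 61. 52⁻¹ ≡ 27 (mod 61), so λ ≡ 36.
  x = λ² - 16 - 7 = 1296 - 23 ≡ 53; y = λ·(16 - 53) - 14 ≡ 57. → (53, 57)

(53, 57)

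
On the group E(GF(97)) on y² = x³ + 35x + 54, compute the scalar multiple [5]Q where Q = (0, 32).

(4, 89)

Double-and-add on 5 = (101)₂. Start with Q = (0, 32) for the leading 1-bit.
double: tangent at (0, 32): λ = (3·0² + 35)/(2·32) ≡ 35/64. 64⁻¹ ≡ 47 (mod 97), so λ ≡ 35·47 ≡ 93.
  x = λ² - 0 - 0 = 8649 - 0 ≡ 16; y = λ·(0 - 16) - 32 ≡ 32. → (16, 32)
double: tangent at (16, 32): λ = (3·16² + 35)/(2·32) ≡ 27/64. 64⁻¹ ≡ 47 (mod 97), so λ ≡ 27·47 ≡ 8.
  x = λ² - 16 - 16 = 64 - 32 ≡ 32; y = λ·(16 - 32) - 32 ≡ 34. → (32, 34)
add Q: (32, 34) + (0, 32). λ = (32 - 34)/(0 - 32) ≡ 95/65 mod 97. 65⁻¹ ≡ 3 (mod 97), so λ ≡ 91.
  x = λ² - 32 - 0 = 8281 - 32 ≡ 4; y = λ·(32 - 4) - 34 ≡ 89. → (4, 89)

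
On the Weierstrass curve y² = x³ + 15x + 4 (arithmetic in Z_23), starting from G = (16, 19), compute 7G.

Double-and-add on 7 = (111)₂. Start with G = (16, 19) for the leading 1-bit.
double: tangent at (16, 19): λ = (3·16² + 15)/(2·19) ≡ 1/15. 15⁻¹ ≡ 20 (mod 23), so λ ≡ 1·20 ≡ 20.
  x = λ² - 16 - 16 = 400 - 32 ≡ 0; y = λ·(16 - 0) - 19 ≡ 2. → (0, 2)
add G: (0, 2) + (16, 19). λ = (19 - 2)/(16 - 0) ≡ 17/16 mod 23. 16⁻¹ ≡ 13 (mod 23) since 16·13 = 208 ≡ 1, so λ ≡ 14.
  x = λ² - 0 - 16 = 196 - 16 ≡ 19; y = λ·(0 - 19) - 2 ≡ 8. → (19, 8)
double: tangent at (19, 8): λ = (3·19² + 15)/(2·8) ≡ 17/16. 16⁻¹ ≡ 13 (mod 23) since 16·13 = 208 ≡ 1, so λ ≡ 17·13 ≡ 14.
  x = λ² - 19 - 19 = 196 - 38 ≡ 20; y = λ·(19 - 20) - 8 ≡ 1. → (20, 1)
add G: (20, 1) + (16, 19). λ = (19 - 1)/(16 - 20) ≡ 18/19 mod 23. 19⁻¹ ≡ 17 (mod 23), so λ ≡ 7.
  x = λ² - 20 - 16 = 49 - 36 ≡ 13; y = λ·(20 - 13) - 1 ≡ 2. → (13, 2)

(13, 2)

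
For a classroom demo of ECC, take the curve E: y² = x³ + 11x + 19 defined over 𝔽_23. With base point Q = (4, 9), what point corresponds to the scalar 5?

Double-and-add on 5 = (101)₂. Start with Q = (4, 9) for the leading 1-bit.
double: tangent at (4, 9): λ = (3·4² + 11)/(2·9) ≡ 13/18. 18⁻¹ ≡ 9 (mod 23), so λ ≡ 13·9 ≡ 2.
  x = λ² - 4 - 4 = 4 - 8 ≡ 19; y = λ·(4 - 19) - 9 ≡ 7. → (19, 7)
double: tangent at (19, 7): λ = (3·19² + 11)/(2·7) ≡ 13/14. 14⁻¹ ≡ 5 (mod 23) since 14·5 = 70 ≡ 1, so λ ≡ 13·5 ≡ 19.
  x = λ² - 19 - 19 = 361 - 38 ≡ 1; y = λ·(19 - 1) - 7 ≡ 13. → (1, 13)
add Q: (1, 13) + (4, 9). λ = (9 - 13)/(4 - 1) ≡ 19/3 mod 23. 3⁻¹ ≡ 8 (mod 23), so λ ≡ 14.
  x = λ² - 1 - 4 = 196 - 5 ≡ 7; y = λ·(1 - 7) - 13 ≡ 18. → (7, 18)

(7, 18)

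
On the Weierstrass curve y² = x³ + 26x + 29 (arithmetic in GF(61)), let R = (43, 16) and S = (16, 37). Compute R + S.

(38, 14)

(43, 16) + (16, 37). λ = (37 - 16)/(16 - 43) ≡ 21/34 mod 61. 34⁻¹ ≡ 9 (mod 61), so λ ≡ 6.
  x = λ² - 43 - 16 = 36 - 59 ≡ 38; y = λ·(43 - 38) - 16 ≡ 14. → (38, 14)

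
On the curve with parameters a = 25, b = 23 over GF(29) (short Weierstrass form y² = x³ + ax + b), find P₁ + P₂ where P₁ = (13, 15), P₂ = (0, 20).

(13, 15) + (0, 20). λ = (20 - 15)/(0 - 13) ≡ 5/16 mod 29. 16⁻¹ ≡ 20 (mod 29), so λ ≡ 13.
  x = λ² - 13 - 0 = 169 - 13 ≡ 11; y = λ·(13 - 11) - 15 ≡ 11. → (11, 11)

(11, 11)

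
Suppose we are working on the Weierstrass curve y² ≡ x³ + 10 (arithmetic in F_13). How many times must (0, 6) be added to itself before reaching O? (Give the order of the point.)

2P: tangent at (0, 6): λ = (3·0² + 0)/(2·6) ≡ 0/12. 12⁻¹ ≡ 12 (mod 13) since 12·12 = 144 ≡ 1, so λ ≡ 0·12 ≡ 0.
  x = λ² - 0 - 0 = 0 - 0 ≡ 0; y = λ·(0 - 0) - 6 ≡ 7. → (0, 7)
3P: (0, 7) + (0, 6): same x and y₁ ≡ -y₂, so the sum is O.
3P = O, so the order is 3.

3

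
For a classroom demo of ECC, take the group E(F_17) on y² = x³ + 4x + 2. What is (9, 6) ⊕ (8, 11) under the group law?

(9, 6) + (8, 11). λ = (11 - 6)/(8 - 9) ≡ 5/16 mod 17. 16⁻¹ ≡ 16 (mod 17) since 16·16 = 256 ≡ 1, so λ ≡ 12.
  x = λ² - 9 - 8 = 144 - 17 ≡ 8; y = λ·(9 - 8) - 6 ≡ 6. → (8, 6)

(8, 6)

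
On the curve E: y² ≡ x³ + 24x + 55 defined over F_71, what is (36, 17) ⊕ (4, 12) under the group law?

(36, 17) + (4, 12). λ = (12 - 17)/(4 - 36) ≡ 66/39 mod 71. 39⁻¹ ≡ 51 (mod 71), so λ ≡ 29.
  x = λ² - 36 - 4 = 841 - 40 ≡ 20; y = λ·(36 - 20) - 17 ≡ 21. → (20, 21)

(20, 21)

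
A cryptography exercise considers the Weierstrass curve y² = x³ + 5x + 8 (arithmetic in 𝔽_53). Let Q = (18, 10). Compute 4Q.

Repeated addition: build up to 4Q.
2Q: tangent at (18, 10): λ = (3·18² + 5)/(2·10) ≡ 23/20. 20⁻¹ ≡ 8 (mod 53) since 20·8 = 160 ≡ 1, so λ ≡ 23·8 ≡ 25.
  x = λ² - 18 - 18 = 625 - 36 ≡ 6; y = λ·(18 - 6) - 10 ≡ 25. → (6, 25)
3Q: (6, 25) + (18, 10). λ = (10 - 25)/(18 - 6) ≡ 38/12 mod 53. 12⁻¹ ≡ 31 (mod 53) since 12·31 = 372 ≡ 1, so λ ≡ 12.
  x = λ² - 6 - 18 = 144 - 24 ≡ 14; y = λ·(6 - 14) - 25 ≡ 38. → (14, 38)
4Q: (14, 38) + (18, 10). λ = (10 - 38)/(18 - 14) ≡ 25/4 mod 53. 4⁻¹ ≡ 40 (mod 53), so λ ≡ 46.
  x = λ² - 14 - 18 = 2116 - 32 ≡ 17; y = λ·(14 - 17) - 38 ≡ 36. → (17, 36)

(17, 36)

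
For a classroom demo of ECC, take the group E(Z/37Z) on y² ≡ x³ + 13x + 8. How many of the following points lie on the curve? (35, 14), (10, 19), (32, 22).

3

(35, 14): 14² ≡ 11, rhs ≡ 11 → on.
(10, 19): 19² ≡ 28, rhs ≡ 28 → on.
(32, 22): 22² ≡ 3, rhs ≡ 3 → on.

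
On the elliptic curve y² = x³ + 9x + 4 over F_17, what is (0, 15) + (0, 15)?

tangent at (0, 15): λ = (3·0² + 9)/(2·15) ≡ 9/13. 13⁻¹ ≡ 4 (mod 17), so λ ≡ 9·4 ≡ 2.
  x = λ² - 0 - 0 = 4 - 0 ≡ 4; y = λ·(0 - 4) - 15 ≡ 11. → (4, 11)

(4, 11)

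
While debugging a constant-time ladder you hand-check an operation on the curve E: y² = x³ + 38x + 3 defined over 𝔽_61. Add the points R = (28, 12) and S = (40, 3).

(5, 47)

(28, 12) + (40, 3). λ = (3 - 12)/(40 - 28) ≡ 52/12 mod 61. 12⁻¹ ≡ 56 (mod 61) since 12·56 = 672 ≡ 1, so λ ≡ 45.
  x = λ² - 28 - 40 = 2025 - 68 ≡ 5; y = λ·(28 - 5) - 12 ≡ 47. → (5, 47)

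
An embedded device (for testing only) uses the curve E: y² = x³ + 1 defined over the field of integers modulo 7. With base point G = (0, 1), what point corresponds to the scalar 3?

Repeated addition: build up to 3G.
2G: tangent at (0, 1): λ = (3·0² + 0)/(2·1) ≡ 0/2. 2⁻¹ ≡ 4 (mod 7), so λ ≡ 0·4 ≡ 0.
  x = λ² - 0 - 0 = 0 - 0 ≡ 0; y = λ·(0 - 0) - 1 ≡ 6. → (0, 6)
3G: (0, 6) + (0, 1): same x and y₁ ≡ -y₂, so the sum is ∞.

O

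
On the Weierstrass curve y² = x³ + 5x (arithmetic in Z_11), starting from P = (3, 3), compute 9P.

Double-and-add on 9 = (1001)₂. Start with P = (3, 3) for the leading 1-bit.
double: tangent at (3, 3): λ = (3·3² + 5)/(2·3) ≡ 10/6. 6⁻¹ ≡ 2 (mod 11), so λ ≡ 10·2 ≡ 9.
  x = λ² - 3 - 3 = 81 - 6 ≡ 9; y = λ·(3 - 9) - 3 ≡ 9. → (9, 9)
double: tangent at (9, 9): λ = (3·9² + 5)/(2·9) ≡ 6/7. 7⁻¹ ≡ 8 (mod 11), so λ ≡ 6·8 ≡ 4.
  x = λ² - 9 - 9 = 16 - 18 ≡ 9; y = λ·(9 - 9) - 9 ≡ 2. → (9, 2)
double: tangent at (9, 2): λ = (3·9² + 5)/(2·2) ≡ 6/4. 4⁻¹ ≡ 3 (mod 11) since 4·3 = 12 ≡ 1, so λ ≡ 6·3 ≡ 7.
  x = λ² - 9 - 9 = 49 - 18 ≡ 9; y = λ·(9 - 9) - 2 ≡ 9. → (9, 9)
add P: (9, 9) + (3, 3). λ = (3 - 9)/(3 - 9) ≡ 5/5 mod 11. 5⁻¹ ≡ 9 (mod 11), so λ ≡ 1.
  x = λ² - 9 - 3 = 1 - 12 ≡ 0; y = λ·(9 - 0) - 9 ≡ 0. → (0, 0)

(0, 0)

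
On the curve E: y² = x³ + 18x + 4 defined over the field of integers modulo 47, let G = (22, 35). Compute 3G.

Repeated addition: build up to 3G.
2G: tangent at (22, 35): λ = (3·22² + 18)/(2·35) ≡ 13/23. 23⁻¹ ≡ 45 (mod 47), so λ ≡ 13·45 ≡ 21.
  x = λ² - 22 - 22 = 441 - 44 ≡ 21; y = λ·(22 - 21) - 35 ≡ 33. → (21, 33)
3G: (21, 33) + (22, 35). λ = (35 - 33)/(22 - 21) ≡ 2/1 mod 47. 1⁻¹ ≡ 1 (mod 47), so λ ≡ 2.
  x = λ² - 21 - 22 = 4 - 43 ≡ 8; y = λ·(21 - 8) - 33 ≡ 40. → (8, 40)

(8, 40)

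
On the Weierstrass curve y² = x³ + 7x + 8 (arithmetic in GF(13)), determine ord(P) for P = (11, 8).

2P: tangent at (11, 8): λ = (3·11² + 7)/(2·8) ≡ 6/3. 3⁻¹ ≡ 9 (mod 13) since 3·9 = 27 ≡ 1, so λ ≡ 6·9 ≡ 2.
  x = λ² - 11 - 11 = 4 - 22 ≡ 8; y = λ·(11 - 8) - 8 ≡ 11. → (8, 11)
3P: (8, 11) + (11, 8). λ = (8 - 11)/(11 - 8) ≡ 10/3 mod 13. 3⁻¹ ≡ 9 (mod 13) since 3·9 = 27 ≡ 1, so λ ≡ 12.
  x = λ² - 8 - 11 = 144 - 19 ≡ 8; y = λ·(8 - 8) - 11 ≡ 2. → (8, 2)
4P: (8, 2) + (11, 8). λ = (8 - 2)/(11 - 8) ≡ 6/3 mod 13. 3⁻¹ ≡ 9 (mod 13) since 3·9 = 27 ≡ 1, so λ ≡ 2.
  x = λ² - 8 - 11 = 4 - 19 ≡ 11; y = λ·(8 - 11) - 2 ≡ 5. → (11, 5)
5P: (11, 5) + (11, 8): same x and y₁ ≡ -y₂, so the sum is O.
5P = O, so the order is 5.

5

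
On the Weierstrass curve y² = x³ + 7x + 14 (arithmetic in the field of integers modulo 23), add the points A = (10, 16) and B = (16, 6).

(10, 7)

(10, 16) + (16, 6). λ = (6 - 16)/(16 - 10) ≡ 13/6 mod 23. 6⁻¹ ≡ 4 (mod 23), so λ ≡ 6.
  x = λ² - 10 - 16 = 36 - 26 ≡ 10; y = λ·(10 - 10) - 16 ≡ 7. → (10, 7)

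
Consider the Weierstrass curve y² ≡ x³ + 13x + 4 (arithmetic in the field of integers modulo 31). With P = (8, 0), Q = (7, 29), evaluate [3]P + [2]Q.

(12, 20)

First 3P:
Repeated addition: build up to 3P.
2P: (8, 0) + (8, 0): same x and y₁ ≡ -y₂, so the sum is the point at infinity.
3P: the point at infinity + (8, 0) = (8, 0) (identity).
3P = (8, 0).
Next 2Q:
Repeated addition: build up to 2Q.
2Q: tangent at (7, 29): λ = (3·7² + 13)/(2·29) ≡ 5/27. 27⁻¹ ≡ 23 (mod 31) since 27·23 = 621 ≡ 1, so λ ≡ 5·23 ≡ 22.
  x = λ² - 7 - 7 = 484 - 14 ≡ 5; y = λ·(7 - 5) - 29 ≡ 15. → (5, 15)
2Q = (5, 15).
Finally 3P + 2Q:
(8, 0) + (5, 15). λ = (15 - 0)/(5 - 8) ≡ 15/28 mod 31. 28⁻¹ ≡ 10 (mod 31), so λ ≡ 26.
  x = λ² - 8 - 5 = 676 - 13 ≡ 12; y = λ·(8 - 12) - 0 ≡ 20. → (12, 20)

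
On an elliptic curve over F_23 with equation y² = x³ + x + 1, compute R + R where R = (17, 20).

(13, 7)

tangent at (17, 20): λ = (3·17² + 1)/(2·20) ≡ 17/17. 17⁻¹ ≡ 19 (mod 23) since 17·19 = 323 ≡ 1, so λ ≡ 17·19 ≡ 1.
  x = λ² - 17 - 17 = 1 - 34 ≡ 13; y = λ·(17 - 13) - 20 ≡ 7. → (13, 7)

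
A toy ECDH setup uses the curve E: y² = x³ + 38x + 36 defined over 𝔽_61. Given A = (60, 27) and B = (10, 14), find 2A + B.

(42, 43)

First 2A:
Repeated addition: build up to 2A.
2A: tangent at (60, 27): λ = (3·60² + 38)/(2·27) ≡ 41/54. 54⁻¹ ≡ 26 (mod 61) since 54·26 = 1404 ≡ 1, so λ ≡ 41·26 ≡ 29.
  x = λ² - 60 - 60 = 841 - 120 ≡ 50; y = λ·(60 - 50) - 27 ≡ 19. → (50, 19)
2A = (50, 19).
Finally 2A + B:
(50, 19) + (10, 14). λ = (14 - 19)/(10 - 50) ≡ 56/21 mod 61. 21⁻¹ ≡ 32 (mod 61) since 21·32 = 672 ≡ 1, so λ ≡ 23.
  x = λ² - 50 - 10 = 529 - 60 ≡ 42; y = λ·(50 - 42) - 19 ≡ 43. → (42, 43)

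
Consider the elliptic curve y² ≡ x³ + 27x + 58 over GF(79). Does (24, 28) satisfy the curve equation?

yes

y² = 28² ≡ 73; x³ + 27x + 58 = 14530 ≡ 73 (mod 79). 73 = 73.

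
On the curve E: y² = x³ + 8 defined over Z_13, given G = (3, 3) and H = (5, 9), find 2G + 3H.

First 2G:
Repeated addition: build up to 2G.
2G: tangent at (3, 3): λ = (3·3² + 0)/(2·3) ≡ 1/6. 6⁻¹ ≡ 11 (mod 13) since 6·11 = 66 ≡ 1, so λ ≡ 1·11 ≡ 11.
  x = λ² - 3 - 3 = 121 - 6 ≡ 11; y = λ·(3 - 11) - 3 ≡ 0. → (11, 0)
2G = (11, 0).
Next 3H:
Repeated addition: build up to 3H.
2H: tangent at (5, 9): λ = (3·5² + 0)/(2·9) ≡ 10/5. 5⁻¹ ≡ 8 (mod 13), so λ ≡ 10·8 ≡ 2.
  x = λ² - 5 - 5 = 4 - 10 ≡ 7; y = λ·(5 - 7) - 9 ≡ 0. → (7, 0)
3H: (7, 0) + (5, 9). λ = (9 - 0)/(5 - 7) ≡ 9/11 mod 13. 11⁻¹ ≡ 6 (mod 13), so λ ≡ 2.
  x = λ² - 7 - 5 = 4 - 12 ≡ 5; y = λ·(7 - 5) - 0 ≡ 4. → (5, 4)
3H = (5, 4).
Finally 2G + 3H:
(11, 0) + (5, 4). λ = (4 - 0)/(5 - 11) ≡ 4/7 mod 13. 7⁻¹ ≡ 2 (mod 13), so λ ≡ 8.
  x = λ² - 11 - 5 = 64 - 16 ≡ 9; y = λ·(11 - 9) - 0 ≡ 3. → (9, 3)

(9, 3)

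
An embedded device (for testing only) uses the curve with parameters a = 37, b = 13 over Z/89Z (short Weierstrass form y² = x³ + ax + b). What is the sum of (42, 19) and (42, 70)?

The two points share x = 42 and their y-coordinates satisfy 19 + 70 ≡ 0 (mod 89), so they are inverses. Their sum is O.

O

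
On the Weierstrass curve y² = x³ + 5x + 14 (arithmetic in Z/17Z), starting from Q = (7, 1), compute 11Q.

Double-and-add on 11 = (1011)₂. Start with Q = (7, 1) for the leading 1-bit.
double: tangent at (7, 1): λ = (3·7² + 5)/(2·1) ≡ 16/2. 2⁻¹ ≡ 9 (mod 17), so λ ≡ 16·9 ≡ 8.
  x = λ² - 7 - 7 = 64 - 14 ≡ 16; y = λ·(7 - 16) - 1 ≡ 12. → (16, 12)
double: tangent at (16, 12): λ = (3·16² + 5)/(2·12) ≡ 8/7. 7⁻¹ ≡ 5 (mod 17) since 7·5 = 35 ≡ 1, so λ ≡ 8·5 ≡ 6.
  x = λ² - 16 - 16 = 36 - 32 ≡ 4; y = λ·(16 - 4) - 12 ≡ 9. → (4, 9)
add Q: (4, 9) + (7, 1). λ = (1 - 9)/(7 - 4) ≡ 9/3 mod 17. 3⁻¹ ≡ 6 (mod 17), so λ ≡ 3.
  x = λ² - 4 - 7 = 9 - 11 ≡ 15; y = λ·(4 - 15) - 9 ≡ 9. → (15, 9)
double: tangent at (15, 9): λ = (3·15² + 5)/(2·9) ≡ 0/1. 1⁻¹ ≡ 1 (mod 17), so λ ≡ 0·1 ≡ 0.
  x = λ² - 15 - 15 = 0 - 30 ≡ 4; y = λ·(15 - 4) - 9 ≡ 8. → (4, 8)
add Q: (4, 8) + (7, 1). λ = (1 - 8)/(7 - 4) ≡ 10/3 mod 17. 3⁻¹ ≡ 6 (mod 17), so λ ≡ 9.
  x = λ² - 4 - 7 = 81 - 11 ≡ 2; y = λ·(4 - 2) - 8 ≡ 10. → (2, 10)

(2, 10)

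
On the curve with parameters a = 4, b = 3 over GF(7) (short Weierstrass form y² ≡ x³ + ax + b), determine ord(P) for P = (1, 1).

2P: tangent at (1, 1): λ = (3·1² + 4)/(2·1) ≡ 0/2. 2⁻¹ ≡ 4 (mod 7), so λ ≡ 0·4 ≡ 0.
  x = λ² - 1 - 1 = 0 - 2 ≡ 5; y = λ·(1 - 5) - 1 ≡ 6. → (5, 6)
3P: (5, 6) + (1, 1). λ = (1 - 6)/(1 - 5) ≡ 2/3 mod 7. 3⁻¹ ≡ 5 (mod 7) since 3·5 = 15 ≡ 1, so λ ≡ 3.
  x = λ² - 5 - 1 = 9 - 6 ≡ 3; y = λ·(5 - 3) - 6 ≡ 0. → (3, 0)
4P: (3, 0) + (1, 1). λ = (1 - 0)/(1 - 3) ≡ 1/5 mod 7. 5⁻¹ ≡ 3 (mod 7) since 5·3 = 15 ≡ 1, so λ ≡ 3.
  x = λ² - 3 - 1 = 9 - 4 ≡ 5; y = λ·(3 - 5) - 0 ≡ 1. → (5, 1)
5P: (5, 1) + (1, 1). λ = (1 - 1)/(1 - 5) ≡ 0/3 mod 7. 3⁻¹ ≡ 5 (mod 7), so λ ≡ 0.
  x = λ² - 5 - 1 = 0 - 6 ≡ 1; y = λ·(5 - 1) - 1 ≡ 6. → (1, 6)
6P: (1, 6) + (1, 1): same x and y₁ ≡ -y₂, so the sum is ∞.
6P = ∞, so the order is 6.

6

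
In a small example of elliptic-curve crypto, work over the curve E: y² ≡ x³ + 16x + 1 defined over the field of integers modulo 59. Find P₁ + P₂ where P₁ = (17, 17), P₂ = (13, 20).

(17, 17) + (13, 20). λ = (20 - 17)/(13 - 17) ≡ 3/55 mod 59. 55⁻¹ ≡ 44 (mod 59), so λ ≡ 14.
  x = λ² - 17 - 13 = 196 - 30 ≡ 48; y = λ·(17 - 48) - 17 ≡ 21. → (48, 21)

(48, 21)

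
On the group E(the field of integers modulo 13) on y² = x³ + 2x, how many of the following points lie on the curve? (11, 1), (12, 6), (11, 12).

(11, 1): 1² ≡ 1, rhs ≡ 1 → on.
(12, 6): 6² ≡ 10, rhs ≡ 10 → on.
(11, 12): 12² ≡ 1, rhs ≡ 1 → on.

3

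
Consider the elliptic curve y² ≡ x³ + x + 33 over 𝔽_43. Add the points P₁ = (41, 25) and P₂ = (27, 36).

(32, 14)

(41, 25) + (27, 36). λ = (36 - 25)/(27 - 41) ≡ 11/29 mod 43. 29⁻¹ ≡ 3 (mod 43) since 29·3 = 87 ≡ 1, so λ ≡ 33.
  x = λ² - 41 - 27 = 1089 - 68 ≡ 32; y = λ·(41 - 32) - 25 ≡ 14. → (32, 14)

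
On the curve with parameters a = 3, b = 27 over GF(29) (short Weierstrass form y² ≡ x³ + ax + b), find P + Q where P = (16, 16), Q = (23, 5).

(12, 15)

(16, 16) + (23, 5). λ = (5 - 16)/(23 - 16) ≡ 18/7 mod 29. 7⁻¹ ≡ 25 (mod 29), so λ ≡ 15.
  x = λ² - 16 - 23 = 225 - 39 ≡ 12; y = λ·(16 - 12) - 16 ≡ 15. → (12, 15)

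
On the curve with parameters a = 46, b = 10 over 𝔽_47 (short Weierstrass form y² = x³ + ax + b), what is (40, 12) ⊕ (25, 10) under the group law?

(38, 29)

(40, 12) + (25, 10). λ = (10 - 12)/(25 - 40) ≡ 45/32 mod 47. 32⁻¹ ≡ 25 (mod 47) since 32·25 = 800 ≡ 1, so λ ≡ 44.
  x = λ² - 40 - 25 = 1936 - 65 ≡ 38; y = λ·(40 - 38) - 12 ≡ 29. → (38, 29)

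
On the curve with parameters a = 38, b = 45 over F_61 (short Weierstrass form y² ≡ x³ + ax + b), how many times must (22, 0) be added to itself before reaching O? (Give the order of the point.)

2P: (22, 0) + (22, 0): same x and y₁ ≡ -y₂, so the sum is O.
2P = O, so the order is 2.

2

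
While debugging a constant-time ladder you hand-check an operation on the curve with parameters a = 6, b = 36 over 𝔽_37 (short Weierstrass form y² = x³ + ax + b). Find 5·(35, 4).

Write P = (35, 4).
Double-and-add on 5 = (101)₂. Start with P = (35, 4) for the leading 1-bit.
double: tangent at (35, 4): λ = (3·35² + 6)/(2·4) ≡ 18/8. 8⁻¹ ≡ 14 (mod 37), so λ ≡ 18·14 ≡ 30.
  x = λ² - 35 - 35 = 900 - 70 ≡ 16; y = λ·(35 - 16) - 4 ≡ 11. → (16, 11)
double: tangent at (16, 11): λ = (3·16² + 6)/(2·11) ≡ 34/22. 22⁻¹ ≡ 32 (mod 37), so λ ≡ 34·32 ≡ 15.
  x = λ² - 16 - 16 = 225 - 32 ≡ 8; y = λ·(16 - 8) - 11 ≡ 35. → (8, 35)
add P: (8, 35) + (35, 4). λ = (4 - 35)/(35 - 8) ≡ 6/27 mod 37. 27⁻¹ ≡ 11 (mod 37), so λ ≡ 29.
  x = λ² - 8 - 35 = 841 - 43 ≡ 21; y = λ·(8 - 21) - 35 ≡ 32. → (21, 32)

(21, 32)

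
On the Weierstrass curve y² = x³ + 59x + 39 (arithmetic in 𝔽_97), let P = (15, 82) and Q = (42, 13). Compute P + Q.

(15, 82) + (42, 13). λ = (13 - 82)/(42 - 15) ≡ 28/27 mod 97. 27⁻¹ ≡ 18 (mod 97), so λ ≡ 19.
  x = λ² - 15 - 42 = 361 - 57 ≡ 13; y = λ·(15 - 13) - 82 ≡ 53. → (13, 53)

(13, 53)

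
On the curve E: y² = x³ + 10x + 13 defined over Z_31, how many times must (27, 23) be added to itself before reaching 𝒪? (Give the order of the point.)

9

2P: tangent at (27, 23): λ = (3·27² + 10)/(2·23) ≡ 27/15. 15⁻¹ ≡ 29 (mod 31), so λ ≡ 27·29 ≡ 8.
  x = λ² - 27 - 27 = 64 - 54 ≡ 10; y = λ·(27 - 10) - 23 ≡ 20. → (10, 20)
3P: (10, 20) + (27, 23). λ = (23 - 20)/(27 - 10) ≡ 3/17 mod 31. 17⁻¹ ≡ 11 (mod 31), so λ ≡ 2.
  x = λ² - 10 - 27 = 4 - 37 ≡ 29; y = λ·(10 - 29) - 20 ≡ 4. → (29, 4)
4P: (29, 4) + (27, 23). λ = (23 - 4)/(27 - 29) ≡ 19/29 mod 31. 29⁻¹ ≡ 15 (mod 31), so λ ≡ 6.
  x = λ² - 29 - 27 = 36 - 56 ≡ 11; y = λ·(29 - 11) - 4 ≡ 11. → (11, 11)
5P: (11, 11) + (27, 23). λ = (23 - 11)/(27 - 11) ≡ 12/16 mod 31. 16⁻¹ ≡ 2 (mod 31), so λ ≡ 24.
  x = λ² - 11 - 27 = 576 - 38 ≡ 11; y = λ·(11 - 11) - 11 ≡ 20. → (11, 20)
6P: (11, 20) + (27, 23). λ = (23 - 20)/(27 - 11) ≡ 3/16 mod 31. 16⁻¹ ≡ 2 (mod 31), so λ ≡ 6.
  x = λ² - 11 - 27 = 36 - 38 ≡ 29; y = λ·(11 - 29) - 20 ≡ 27. → (29, 27)
7P: (29, 27) + (27, 23). λ = (23 - 27)/(27 - 29) ≡ 27/29 mod 31. 29⁻¹ ≡ 15 (mod 31) since 29·15 = 435 ≡ 1, so λ ≡ 2.
  x = λ² - 29 - 27 = 4 - 56 ≡ 10; y = λ·(29 - 10) - 27 ≡ 11. → (10, 11)
8P: (10, 11) + (27, 23). λ = (23 - 11)/(27 - 10) ≡ 12/17 mod 31. 17⁻¹ ≡ 11 (mod 31), so λ ≡ 8.
  x = λ² - 10 - 27 = 64 - 37 ≡ 27; y = λ·(10 - 27) - 11 ≡ 8. → (27, 8)
9P: (27, 8) + (27, 23): same x and y₁ ≡ -y₂, so the sum is 𝒪.
9P = 𝒪, so the order is 9.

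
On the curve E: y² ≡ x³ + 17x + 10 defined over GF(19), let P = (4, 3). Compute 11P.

Repeated addition: build up to 11P.
2P: tangent at (4, 3): λ = (3·4² + 17)/(2·3) ≡ 8/6. 6⁻¹ ≡ 16 (mod 19), so λ ≡ 8·16 ≡ 14.
  x = λ² - 4 - 4 = 196 - 8 ≡ 17; y = λ·(4 - 17) - 3 ≡ 5. → (17, 5)
3P: (17, 5) + (4, 3). λ = (3 - 5)/(4 - 17) ≡ 17/6 mod 19. 6⁻¹ ≡ 16 (mod 19) since 6·16 = 96 ≡ 1, so λ ≡ 6.
  x = λ² - 17 - 4 = 36 - 21 ≡ 15; y = λ·(17 - 15) - 5 ≡ 7. → (15, 7)
4P: (15, 7) + (4, 3). λ = (3 - 7)/(4 - 15) ≡ 15/8 mod 19. 8⁻¹ ≡ 12 (mod 19), so λ ≡ 9.
  x = λ² - 15 - 4 = 81 - 19 ≡ 5; y = λ·(15 - 5) - 7 ≡ 7. → (5, 7)
5P: (5, 7) + (4, 3). λ = (3 - 7)/(4 - 5) ≡ 15/18 mod 19. 18⁻¹ ≡ 18 (mod 19) since 18·18 = 324 ≡ 1, so λ ≡ 4.
  x = λ² - 5 - 4 = 16 - 9 ≡ 7; y = λ·(5 - 7) - 7 ≡ 4. → (7, 4)
6P: (7, 4) + (4, 3). λ = (3 - 4)/(4 - 7) ≡ 18/16 mod 19. 16⁻¹ ≡ 6 (mod 19) since 16·6 = 96 ≡ 1, so λ ≡ 13.
  x = λ² - 7 - 4 = 169 - 11 ≡ 6; y = λ·(7 - 6) - 4 ≡ 9. → (6, 9)
7P: (6, 9) + (4, 3). λ = (3 - 9)/(4 - 6) ≡ 13/17 mod 19. 17⁻¹ ≡ 9 (mod 19) since 17·9 = 153 ≡ 1, so λ ≡ 3.
  x = λ² - 6 - 4 = 9 - 10 ≡ 18; y = λ·(6 - 18) - 9 ≡ 12. → (18, 12)
8P: (18, 12) + (4, 3). λ = (3 - 12)/(4 - 18) ≡ 10/5 mod 19. 5⁻¹ ≡ 4 (mod 19), so λ ≡ 2.
  x = λ² - 18 - 4 = 4 - 22 ≡ 1; y = λ·(18 - 1) - 12 ≡ 3. → (1, 3)
9P: (1, 3) + (4, 3). λ = (3 - 3)/(4 - 1) ≡ 0/3 mod 19. 3⁻¹ ≡ 13 (mod 19), so λ ≡ 0.
  x = λ² - 1 - 4 = 0 - 5 ≡ 14; y = λ·(1 - 14) - 3 ≡ 16. → (14, 16)
10P: (14, 16) + (4, 3). λ = (3 - 16)/(4 - 14) ≡ 6/9 mod 19. 9⁻¹ ≡ 17 (mod 19) since 9·17 = 153 ≡ 1, so λ ≡ 7.
  x = λ² - 14 - 4 = 49 - 18 ≡ 12; y = λ·(14 - 12) - 16 ≡ 17. → (12, 17)
11P: (12, 17) + (4, 3). λ = (3 - 17)/(4 - 12) ≡ 5/11 mod 19. 11⁻¹ ≡ 7 (mod 19), so λ ≡ 16.
  x = λ² - 12 - 4 = 256 - 16 ≡ 12; y = λ·(12 - 12) - 17 ≡ 2. → (12, 2)

(12, 2)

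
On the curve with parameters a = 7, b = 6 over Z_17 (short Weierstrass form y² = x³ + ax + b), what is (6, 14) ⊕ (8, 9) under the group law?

(5, 9)

(6, 14) + (8, 9). λ = (9 - 14)/(8 - 6) ≡ 12/2 mod 17. 2⁻¹ ≡ 9 (mod 17) since 2·9 = 18 ≡ 1, so λ ≡ 6.
  x = λ² - 6 - 8 = 36 - 14 ≡ 5; y = λ·(6 - 5) - 14 ≡ 9. → (5, 9)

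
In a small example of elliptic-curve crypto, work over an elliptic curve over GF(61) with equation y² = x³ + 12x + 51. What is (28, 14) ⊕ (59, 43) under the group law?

(44, 34)

(28, 14) + (59, 43). λ = (43 - 14)/(59 - 28) ≡ 29/31 mod 61. 31⁻¹ ≡ 2 (mod 61), so λ ≡ 58.
  x = λ² - 28 - 59 = 3364 - 87 ≡ 44; y = λ·(28 - 44) - 14 ≡ 34. → (44, 34)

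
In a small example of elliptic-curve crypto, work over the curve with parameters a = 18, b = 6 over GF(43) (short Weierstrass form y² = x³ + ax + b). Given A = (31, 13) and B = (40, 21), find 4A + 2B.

First 4A:
Repeated addition: build up to 4A.
2A: tangent at (31, 13): λ = (3·31² + 18)/(2·13) ≡ 20/26. 26⁻¹ ≡ 5 (mod 43) since 26·5 = 130 ≡ 1, so λ ≡ 20·5 ≡ 14.
  x = λ² - 31 - 31 = 196 - 62 ≡ 5; y = λ·(31 - 5) - 13 ≡ 7. → (5, 7)
3A: (5, 7) + (31, 13). λ = (13 - 7)/(31 - 5) ≡ 6/26 mod 43. 26⁻¹ ≡ 5 (mod 43) since 26·5 = 130 ≡ 1, so λ ≡ 30.
  x = λ² - 5 - 31 = 900 - 36 ≡ 4; y = λ·(5 - 4) - 7 ≡ 23. → (4, 23)
4A: (4, 23) + (31, 13). λ = (13 - 23)/(31 - 4) ≡ 33/27 mod 43. 27⁻¹ ≡ 8 (mod 43), so λ ≡ 6.
  x = λ² - 4 - 31 = 36 - 35 ≡ 1; y = λ·(4 - 1) - 23 ≡ 38. → (1, 38)
4A = (1, 38).
Next 2B:
Repeated addition: build up to 2B.
2B: tangent at (40, 21): λ = (3·40² + 18)/(2·21) ≡ 2/42. 42⁻¹ ≡ 42 (mod 43) since 42·42 = 1764 ≡ 1, so λ ≡ 2·42 ≡ 41.
  x = λ² - 40 - 40 = 1681 - 80 ≡ 10; y = λ·(40 - 10) - 21 ≡ 5. → (10, 5)
2B = (10, 5).
Finally 4A + 2B:
(1, 38) + (10, 5). λ = (5 - 38)/(10 - 1) ≡ 10/9 mod 43. 9⁻¹ ≡ 24 (mod 43) since 9·24 = 216 ≡ 1, so λ ≡ 25.
  x = λ² - 1 - 10 = 625 - 11 ≡ 12; y = λ·(1 - 12) - 38 ≡ 31. → (12, 31)

(12, 31)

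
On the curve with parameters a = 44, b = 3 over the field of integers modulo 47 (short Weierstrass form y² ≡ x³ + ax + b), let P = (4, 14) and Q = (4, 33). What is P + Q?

O

The two points share x = 4 and their y-coordinates satisfy 14 + 33 ≡ 0 (mod 47), so they are inverses. Their sum is ∞.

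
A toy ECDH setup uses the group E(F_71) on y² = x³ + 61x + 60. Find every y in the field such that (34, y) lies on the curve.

x³ + 61x + 60 = 41438 ≡ 45 (mod 71).
Square roots of 45 mod 71: 20 and 51 (since 20² = 400 ≡ 45).

20, 51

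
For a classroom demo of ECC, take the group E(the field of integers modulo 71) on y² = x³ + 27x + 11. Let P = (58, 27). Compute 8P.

(61, 27)

Repeated addition: build up to 8P.
2P: tangent at (58, 27): λ = (3·58² + 27)/(2·27) ≡ 37/54. 54⁻¹ ≡ 25 (mod 71) since 54·25 = 1350 ≡ 1, so λ ≡ 37·25 ≡ 2.
  x = λ² - 58 - 58 = 4 - 116 ≡ 30; y = λ·(58 - 30) - 27 ≡ 29. → (30, 29)
3P: (30, 29) + (58, 27). λ = (27 - 29)/(58 - 30) ≡ 69/28 mod 71. 28⁻¹ ≡ 33 (mod 71) since 28·33 = 924 ≡ 1, so λ ≡ 5.
  x = λ² - 30 - 58 = 25 - 88 ≡ 8; y = λ·(30 - 8) - 29 ≡ 10. → (8, 10)
4P: (8, 10) + (58, 27). λ = (27 - 10)/(58 - 8) ≡ 17/50 mod 71. 50⁻¹ ≡ 27 (mod 71), so λ ≡ 33.
  x = λ² - 8 - 58 = 1089 - 66 ≡ 29; y = λ·(8 - 29) - 10 ≡ 7. → (29, 7)
5P: (29, 7) + (58, 27). λ = (27 - 7)/(58 - 29) ≡ 20/29 mod 71. 29⁻¹ ≡ 49 (mod 71), so λ ≡ 57.
  x = λ² - 29 - 58 = 3249 - 87 ≡ 38; y = λ·(29 - 38) - 7 ≡ 48. → (38, 48)
6P: (38, 48) + (58, 27). λ = (27 - 48)/(58 - 38) ≡ 50/20 mod 71. 20⁻¹ ≡ 32 (mod 71), so λ ≡ 38.
  x = λ² - 38 - 58 = 1444 - 96 ≡ 70; y = λ·(38 - 70) - 48 ≡ 14. → (70, 14)
7P: (70, 14) + (58, 27). λ = (27 - 14)/(58 - 70) ≡ 13/59 mod 71. 59⁻¹ ≡ 65 (mod 71), so λ ≡ 64.
  x = λ² - 70 - 58 = 4096 - 128 ≡ 63; y = λ·(70 - 63) - 14 ≡ 8. → (63, 8)
8P: (63, 8) + (58, 27). λ = (27 - 8)/(58 - 63) ≡ 19/66 mod 71. 66⁻¹ ≡ 14 (mod 71) since 66·14 = 924 ≡ 1, so λ ≡ 53.
  x = λ² - 63 - 58 = 2809 - 121 ≡ 61; y = λ·(63 - 61) - 8 ≡ 27. → (61, 27)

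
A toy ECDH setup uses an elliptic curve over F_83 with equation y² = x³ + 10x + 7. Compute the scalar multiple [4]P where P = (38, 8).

(70, 2)

Double-and-add on 4 = (100)₂. Start with P = (38, 8) for the leading 1-bit.
double: tangent at (38, 8): λ = (3·38² + 10)/(2·8) ≡ 26/16. 16⁻¹ ≡ 26 (mod 83), so λ ≡ 26·26 ≡ 12.
  x = λ² - 38 - 38 = 144 - 76 ≡ 68; y = λ·(38 - 68) - 8 ≡ 47. → (68, 47)
double: tangent at (68, 47): λ = (3·68² + 10)/(2·47) ≡ 21/11. 11⁻¹ ≡ 68 (mod 83) since 11·68 = 748 ≡ 1, so λ ≡ 21·68 ≡ 17.
  x = λ² - 68 - 68 = 289 - 136 ≡ 70; y = λ·(68 - 70) - 47 ≡ 2. → (70, 2)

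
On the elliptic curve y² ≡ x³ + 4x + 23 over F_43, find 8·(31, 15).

(32, 29)

Write G = (31, 15).
Double-and-add on 8 = (1000)₂. Start with G = (31, 15) for the leading 1-bit.
double: tangent at (31, 15): λ = (3·31² + 4)/(2·15) ≡ 6/30. 30⁻¹ ≡ 33 (mod 43), so λ ≡ 6·33 ≡ 26.
  x = λ² - 31 - 31 = 676 - 62 ≡ 12; y = λ·(31 - 12) - 15 ≡ 6. → (12, 6)
double: tangent at (12, 6): λ = (3·12² + 4)/(2·6) ≡ 6/12. 12⁻¹ ≡ 18 (mod 43), so λ ≡ 6·18 ≡ 22.
  x = λ² - 12 - 12 = 484 - 24 ≡ 30; y = λ·(12 - 30) - 6 ≡ 28. → (30, 28)
double: tangent at (30, 28): λ = (3·30² + 4)/(2·28) ≡ 38/13. 13⁻¹ ≡ 10 (mod 43), so λ ≡ 38·10 ≡ 36.
  x = λ² - 30 - 30 = 1296 - 60 ≡ 32; y = λ·(30 - 32) - 28 ≡ 29. → (32, 29)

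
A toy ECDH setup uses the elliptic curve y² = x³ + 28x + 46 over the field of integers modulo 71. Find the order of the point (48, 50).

2P: tangent at (48, 50): λ = (3·48² + 28)/(2·50) ≡ 53/29. 29⁻¹ ≡ 49 (mod 71), so λ ≡ 53·49 ≡ 41.
  x = λ² - 48 - 48 = 1681 - 96 ≡ 23; y = λ·(48 - 23) - 50 ≡ 52. → (23, 52)
3P: (23, 52) + (48, 50). λ = (50 - 52)/(48 - 23) ≡ 69/25 mod 71. 25⁻¹ ≡ 54 (mod 71), so λ ≡ 34.
  x = λ² - 23 - 48 = 1156 - 71 ≡ 20; y = λ·(23 - 20) - 52 ≡ 50. → (20, 50)
4P: (20, 50) + (48, 50). λ = (50 - 50)/(48 - 20) ≡ 0/28 mod 71. 28⁻¹ ≡ 33 (mod 71), so λ ≡ 0.
  x = λ² - 20 - 48 = 0 - 68 ≡ 3; y = λ·(20 - 3) - 50 ≡ 21. → (3, 21)
5P: (3, 21) + (48, 50). λ = (50 - 21)/(48 - 3) ≡ 29/45 mod 71. 45⁻¹ ≡ 30 (mod 71), so λ ≡ 18.
  x = λ² - 3 - 48 = 324 - 51 ≡ 60; y = λ·(3 - 60) - 21 ≡ 18. → (60, 18)
6P: (60, 18) + (48, 50). λ = (50 - 18)/(48 - 60) ≡ 32/59 mod 71. 59⁻¹ ≡ 65 (mod 71), so λ ≡ 21.
  x = λ² - 60 - 48 = 441 - 108 ≡ 49; y = λ·(60 - 49) - 18 ≡ 0. → (49, 0)
7P: (49, 0) + (48, 50). λ = (50 - 0)/(48 - 49) ≡ 50/70 mod 71. 70⁻¹ ≡ 70 (mod 71) since 70·70 = 4900 ≡ 1, so λ ≡ 21.
  x = λ² - 49 - 48 = 441 - 97 ≡ 60; y = λ·(49 - 60) - 0 ≡ 53. → (60, 53)
8P: (60, 53) + (48, 50). λ = (50 - 53)/(48 - 60) ≡ 68/59 mod 71. 59⁻¹ ≡ 65 (mod 71), so λ ≡ 18.
  x = λ² - 60 - 48 = 324 - 108 ≡ 3; y = λ·(60 - 3) - 53 ≡ 50. → (3, 50)
9P: (3, 50) + (48, 50). λ = (50 - 50)/(48 - 3) ≡ 0/45 mod 71. 45⁻¹ ≡ 30 (mod 71), so λ ≡ 0.
  x = λ² - 3 - 48 = 0 - 51 ≡ 20; y = λ·(3 - 20) - 50 ≡ 21. → (20, 21)
10P: (20, 21) + (48, 50). λ = (50 - 21)/(48 - 20) ≡ 29/28 mod 71. 28⁻¹ ≡ 33 (mod 71), so λ ≡ 34.
  x = λ² - 20 - 48 = 1156 - 68 ≡ 23; y = λ·(20 - 23) - 21 ≡ 19. → (23, 19)
11P: (23, 19) + (48, 50). λ = (50 - 19)/(48 - 23) ≡ 31/25 mod 71. 25⁻¹ ≡ 54 (mod 71) since 25·54 = 1350 ≡ 1, so λ ≡ 41.
  x = λ² - 23 - 48 = 1681 - 71 ≡ 48; y = λ·(23 - 48) - 19 ≡ 21. → (48, 21)
12P: (48, 21) + (48, 50): same x and y₁ ≡ -y₂, so the sum is O.
12P = O, so the order is 12.

12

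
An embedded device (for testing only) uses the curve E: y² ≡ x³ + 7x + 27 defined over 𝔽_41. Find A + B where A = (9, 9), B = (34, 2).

(7, 38)

(9, 9) + (34, 2). λ = (2 - 9)/(34 - 9) ≡ 34/25 mod 41. 25⁻¹ ≡ 23 (mod 41) since 25·23 = 575 ≡ 1, so λ ≡ 3.
  x = λ² - 9 - 34 = 9 - 43 ≡ 7; y = λ·(9 - 7) - 9 ≡ 38. → (7, 38)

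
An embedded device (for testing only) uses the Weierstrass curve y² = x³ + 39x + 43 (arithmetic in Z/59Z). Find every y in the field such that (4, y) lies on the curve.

26, 33

x³ + 39x + 43 = 263 ≡ 27 (mod 59).
Square roots of 27 mod 59: 26 and 33 (since 26² = 676 ≡ 27).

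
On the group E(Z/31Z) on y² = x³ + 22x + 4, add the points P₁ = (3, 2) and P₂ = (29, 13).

(15, 12)

(3, 2) + (29, 13). λ = (13 - 2)/(29 - 3) ≡ 11/26 mod 31. 26⁻¹ ≡ 6 (mod 31) since 26·6 = 156 ≡ 1, so λ ≡ 4.
  x = λ² - 3 - 29 = 16 - 32 ≡ 15; y = λ·(3 - 15) - 2 ≡ 12. → (15, 12)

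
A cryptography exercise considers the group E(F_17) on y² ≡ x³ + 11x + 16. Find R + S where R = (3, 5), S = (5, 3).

(10, 2)

(3, 5) + (5, 3). λ = (3 - 5)/(5 - 3) ≡ 15/2 mod 17. 2⁻¹ ≡ 9 (mod 17) since 2·9 = 18 ≡ 1, so λ ≡ 16.
  x = λ² - 3 - 5 = 256 - 8 ≡ 10; y = λ·(3 - 10) - 5 ≡ 2. → (10, 2)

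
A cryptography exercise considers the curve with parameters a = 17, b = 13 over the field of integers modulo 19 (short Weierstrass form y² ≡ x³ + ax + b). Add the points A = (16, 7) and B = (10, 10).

(16, 7) + (10, 10). λ = (10 - 7)/(10 - 16) ≡ 3/13 mod 19. 13⁻¹ ≡ 3 (mod 19), so λ ≡ 9.
  x = λ² - 16 - 10 = 81 - 26 ≡ 17; y = λ·(16 - 17) - 7 ≡ 3. → (17, 3)

(17, 3)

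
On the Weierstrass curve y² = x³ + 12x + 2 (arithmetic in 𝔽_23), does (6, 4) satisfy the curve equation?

no

y² = 4² ≡ 16; x³ + 12x + 2 = 290 ≡ 14 (mod 23). 16 ≠ 14.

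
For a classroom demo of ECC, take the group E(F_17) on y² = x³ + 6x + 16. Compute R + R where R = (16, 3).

(0, 4)

tangent at (16, 3): λ = (3·16² + 6)/(2·3) ≡ 9/6. 6⁻¹ ≡ 3 (mod 17) since 6·3 = 18 ≡ 1, so λ ≡ 9·3 ≡ 10.
  x = λ² - 16 - 16 = 100 - 32 ≡ 0; y = λ·(16 - 0) - 3 ≡ 4. → (0, 4)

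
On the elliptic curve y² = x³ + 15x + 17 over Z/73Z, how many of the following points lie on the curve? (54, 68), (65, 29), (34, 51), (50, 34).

2

(54, 68): 68² ≡ 25, rhs ≡ 27 → off.
(65, 29): 29² ≡ 38, rhs ≡ 42 → off.
(34, 51): 51² ≡ 46, rhs ≡ 46 → on.
(50, 34): 34² ≡ 61, rhs ≡ 61 → on.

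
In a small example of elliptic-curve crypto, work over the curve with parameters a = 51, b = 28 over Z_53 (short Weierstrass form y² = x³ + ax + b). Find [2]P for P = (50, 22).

tangent at (50, 22): λ = (3·50² + 51)/(2·22) ≡ 25/44. 44⁻¹ ≡ 47 (mod 53) since 44·47 = 2068 ≡ 1, so λ ≡ 25·47 ≡ 9.
  x = λ² - 50 - 50 = 81 - 100 ≡ 34; y = λ·(50 - 34) - 22 ≡ 16. → (34, 16)

(34, 16)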